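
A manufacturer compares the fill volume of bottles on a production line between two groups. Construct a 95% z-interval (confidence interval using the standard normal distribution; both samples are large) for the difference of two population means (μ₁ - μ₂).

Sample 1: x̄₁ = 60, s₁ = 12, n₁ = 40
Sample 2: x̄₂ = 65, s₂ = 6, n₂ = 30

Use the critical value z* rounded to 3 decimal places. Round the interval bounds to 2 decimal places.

Both samples are large (n₁ = 40 ≥ 30, n₂ = 30 ≥ 30), so a z-interval for the difference of means applies.

Point estimate: x̄₁ - x̄₂ = 60 - 65 = -5

Standard error: SE = √(s₁²/n₁ + s₂²/n₂)
= √(12²/40 + 6²/30)
= √(3.600000 + 1.200000)
= 2.190890

For 95% confidence, z* = 1.96 (from standard normal table)
Margin of error: E = z* × SE = 1.96 × 2.190890 = 4.2941

Z-interval: (x̄₁ - x̄₂) ± E = -5 ± 4.2941 = (-9.2941, -0.7059)

Rounded to 2 decimal places:

(-9.29, -0.71)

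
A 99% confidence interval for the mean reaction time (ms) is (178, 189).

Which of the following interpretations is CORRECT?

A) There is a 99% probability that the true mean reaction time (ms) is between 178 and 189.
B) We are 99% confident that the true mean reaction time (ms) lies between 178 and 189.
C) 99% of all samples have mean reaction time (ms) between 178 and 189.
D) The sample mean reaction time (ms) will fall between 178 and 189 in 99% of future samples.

A confidence interval represents our confidence in the procedure, not a probability statement about the parameter.

Key concept: If we repeated this sampling process many times and computed a 99% CI each time, about 99% of those intervals would contain the true population parameter.

For this specific interval (178, 189):
- Midpoint (point estimate): 183.5
- Margin of error: 5.5

The correct interpretation is the one stating confidence that the true parameter lies in the interval — option B.

B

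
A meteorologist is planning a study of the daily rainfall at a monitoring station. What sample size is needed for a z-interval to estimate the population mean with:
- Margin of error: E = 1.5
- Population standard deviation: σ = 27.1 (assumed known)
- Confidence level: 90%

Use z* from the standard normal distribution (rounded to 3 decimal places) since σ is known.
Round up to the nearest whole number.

Using z* since population σ is known (z-interval formula).

For 90% confidence, z* = 1.645 (from standard normal table)

Sample size formula for z-interval: n = (z*σ/E)²

n = (1.645 × 27.1 / 1.5)²
  = (29.719667)²
  = 883.2586

Round up to the nearest whole number: n = 884

884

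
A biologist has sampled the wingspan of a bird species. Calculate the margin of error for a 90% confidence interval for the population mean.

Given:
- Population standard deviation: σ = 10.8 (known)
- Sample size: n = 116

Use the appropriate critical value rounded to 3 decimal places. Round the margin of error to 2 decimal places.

The population standard deviation σ is known, so use the z-interval margin of error formula.

For 90% confidence, z* = 1.645 (from standard normal table)

Margin of error formula for z-interval: E = z* × σ/√n

E = 1.645 × 10.8/√116
  = 1.645 × 1.002755
  = 1.6495

Rounded to 2 decimal places:

1.65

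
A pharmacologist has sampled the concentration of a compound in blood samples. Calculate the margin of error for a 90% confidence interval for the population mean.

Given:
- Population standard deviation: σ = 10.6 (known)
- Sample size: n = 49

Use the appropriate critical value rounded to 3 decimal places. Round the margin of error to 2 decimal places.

The population standard deviation σ is known, so use the z-interval margin of error formula.

For 90% confidence, z* = 1.645 (from standard normal table)

Margin of error formula for z-interval: E = z* × σ/√n

E = 1.645 × 10.6/√49
  = 1.645 × 1.514286
  = 2.4910

Rounded to 2 decimal places:

2.49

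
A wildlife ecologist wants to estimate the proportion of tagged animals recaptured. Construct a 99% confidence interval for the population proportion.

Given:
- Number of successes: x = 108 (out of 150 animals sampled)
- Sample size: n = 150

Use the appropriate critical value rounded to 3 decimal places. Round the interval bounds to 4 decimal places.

Sample proportion: p̂ = 108/150 = 0.720000

Check conditions for normal approximation:
  np̂ = 108 ≥ 10 ✓
  n(1-p̂) = 42 ≥ 10 ✓

The sample is large enough, so use a z-interval (normal approximation) for the proportion.

For 99% confidence, z* = 2.576 (from standard normal table)

Standard error: SE = √(p̂(1-p̂)/n) = √(0.720000×0.280000/150) = 0.03666061

Margin of error: E = z* × SE = 2.576 × 0.03666061 = 0.094438

Z-interval: p̂ ± E = 0.720000 ± 0.094438 = (0.625562, 0.814438)

Rounded to 4 decimal places:

(0.6256, 0.8144)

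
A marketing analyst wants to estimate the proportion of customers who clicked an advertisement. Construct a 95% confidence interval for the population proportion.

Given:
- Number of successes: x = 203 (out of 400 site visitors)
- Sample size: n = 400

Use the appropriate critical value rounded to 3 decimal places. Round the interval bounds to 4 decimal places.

Sample proportion: p̂ = 203/400 = 0.507500

Check conditions for normal approximation:
  np̂ = 203 ≥ 10 ✓
  n(1-p̂) = 197 ≥ 10 ✓

The sample is large enough, so use a z-interval (normal approximation) for the proportion.

For 95% confidence, z* = 1.96 (from standard normal table)

Standard error: SE = √(p̂(1-p̂)/n) = √(0.507500×0.492500/400) = 0.02499719

Margin of error: E = z* × SE = 1.96 × 0.02499719 = 0.048994

Z-interval: p̂ ± E = 0.507500 ± 0.048994 = (0.458506, 0.556494)

Rounded to 4 decimal places:

(0.4585, 0.5565)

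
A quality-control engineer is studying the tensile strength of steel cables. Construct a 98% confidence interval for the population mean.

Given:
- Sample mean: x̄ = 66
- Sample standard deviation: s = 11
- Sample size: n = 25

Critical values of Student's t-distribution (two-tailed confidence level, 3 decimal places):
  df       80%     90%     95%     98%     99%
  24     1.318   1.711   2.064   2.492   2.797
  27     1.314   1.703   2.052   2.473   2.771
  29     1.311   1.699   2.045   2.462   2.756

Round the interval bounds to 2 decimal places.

The population standard deviation σ is unknown (only the sample standard deviation s is given), so use a t-interval with df = n - 1 = 25 - 1 = 24.

For 98% confidence with df = 24, t* = 2.492 (from t-table)

Standard error: SE = s/√n = 11/√25 = 2.200000

Margin of error: E = t* × SE = 2.492 × 2.200000 = 5.4824

T-interval: x̄ ± E = 66 ± 5.4824 = (60.5176, 71.4824)

Rounded to 2 decimal places:

(60.52, 71.48)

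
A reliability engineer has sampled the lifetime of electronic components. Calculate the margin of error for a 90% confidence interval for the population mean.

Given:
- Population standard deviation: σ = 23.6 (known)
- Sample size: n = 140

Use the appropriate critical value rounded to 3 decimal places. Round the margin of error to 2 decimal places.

The population standard deviation σ is known, so use the z-interval margin of error formula.

For 90% confidence, z* = 1.645 (from standard normal table)

Margin of error formula for z-interval: E = z* × σ/√n

E = 1.645 × 23.6/√140
  = 1.645 × 1.994564
  = 3.2811

Rounded to 2 decimal places:

3.28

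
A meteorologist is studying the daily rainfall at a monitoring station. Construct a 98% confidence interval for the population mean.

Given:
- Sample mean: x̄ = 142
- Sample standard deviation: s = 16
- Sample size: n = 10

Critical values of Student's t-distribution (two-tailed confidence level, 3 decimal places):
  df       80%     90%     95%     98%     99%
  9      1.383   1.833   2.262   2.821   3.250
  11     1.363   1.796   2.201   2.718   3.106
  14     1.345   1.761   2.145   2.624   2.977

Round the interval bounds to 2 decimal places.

The population standard deviation σ is unknown (only the sample standard deviation s is given), so use a t-interval with df = n - 1 = 10 - 1 = 9.

For 98% confidence with df = 9, t* = 2.821 (from t-table)

Standard error: SE = s/√n = 16/√10 = 5.059644

Margin of error: E = t* × SE = 2.821 × 5.059644 = 14.2733

T-interval: x̄ ± E = 142 ± 14.2733 = (127.7267, 156.2733)

Rounded to 2 decimal places:

(127.73, 156.27)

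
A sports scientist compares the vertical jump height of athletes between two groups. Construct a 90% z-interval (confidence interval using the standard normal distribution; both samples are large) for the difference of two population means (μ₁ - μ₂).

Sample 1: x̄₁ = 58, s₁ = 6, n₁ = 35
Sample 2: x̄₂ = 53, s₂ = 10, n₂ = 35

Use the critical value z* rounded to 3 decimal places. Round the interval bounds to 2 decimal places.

Both samples are large (n₁ = 35 ≥ 30, n₂ = 35 ≥ 30), so a z-interval for the difference of means applies.

Point estimate: x̄₁ - x̄₂ = 58 - 53 = 5

Standard error: SE = √(s₁²/n₁ + s₂²/n₂)
= √(6²/35 + 10²/35)
= √(1.028571 + 2.857143)
= 1.971222

For 90% confidence, z* = 1.645 (from standard normal table)
Margin of error: E = z* × SE = 1.645 × 1.971222 = 3.2427

Z-interval: (x̄₁ - x̄₂) ± E = 5 ± 3.2427 = (1.7573, 8.2427)

Rounded to 2 decimal places:

(1.76, 8.24)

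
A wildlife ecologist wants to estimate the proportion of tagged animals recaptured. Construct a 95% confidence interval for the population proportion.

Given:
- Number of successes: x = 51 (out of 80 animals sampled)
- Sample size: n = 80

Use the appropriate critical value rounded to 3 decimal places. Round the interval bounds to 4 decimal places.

Sample proportion: p̂ = 51/80 = 0.637500

Check conditions for normal approximation:
  np̂ = 51 ≥ 10 ✓
  n(1-p̂) = 29 ≥ 10 ✓

The sample is large enough, so use a z-interval (normal approximation) for the proportion.

For 95% confidence, z* = 1.96 (from standard normal table)

Standard error: SE = √(p̂(1-p̂)/n) = √(0.637500×0.362500/80) = 0.05374637

Margin of error: E = z* × SE = 1.96 × 0.05374637 = 0.105343

Z-interval: p̂ ± E = 0.637500 ± 0.105343 = (0.532157, 0.742843)

Rounded to 4 decimal places:

(0.5322, 0.7428)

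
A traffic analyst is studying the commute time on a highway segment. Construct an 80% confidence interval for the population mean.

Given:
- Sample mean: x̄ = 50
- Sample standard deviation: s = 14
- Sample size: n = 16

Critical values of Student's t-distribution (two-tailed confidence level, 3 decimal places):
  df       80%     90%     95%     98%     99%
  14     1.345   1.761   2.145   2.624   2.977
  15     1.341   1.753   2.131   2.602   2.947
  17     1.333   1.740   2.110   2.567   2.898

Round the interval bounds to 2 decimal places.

The population standard deviation σ is unknown (only the sample standard deviation s is given), so use a t-interval with df = n - 1 = 16 - 1 = 15.

For 80% confidence with df = 15, t* = 1.341 (from t-table)

Standard error: SE = s/√n = 14/√16 = 3.500000

Margin of error: E = t* × SE = 1.341 × 3.500000 = 4.6935

T-interval: x̄ ± E = 50 ± 4.6935 = (45.3065, 54.6935)

Rounded to 2 decimal places:

(45.31, 54.69)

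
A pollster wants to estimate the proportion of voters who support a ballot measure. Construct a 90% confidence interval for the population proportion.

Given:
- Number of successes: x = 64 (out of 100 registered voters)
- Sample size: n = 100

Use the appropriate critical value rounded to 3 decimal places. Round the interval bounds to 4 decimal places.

Sample proportion: p̂ = 64/100 = 0.640000

Check conditions for normal approximation:
  np̂ = 64 ≥ 10 ✓
  n(1-p̂) = 36 ≥ 10 ✓

The sample is large enough, so use a z-interval (normal approximation) for the proportion.

For 90% confidence, z* = 1.645 (from standard normal table)

Standard error: SE = √(p̂(1-p̂)/n) = √(0.640000×0.360000/100) = 0.04800000

Margin of error: E = z* × SE = 1.645 × 0.04800000 = 0.078960

Z-interval: p̂ ± E = 0.640000 ± 0.078960 = (0.561040, 0.718960)

Rounded to 4 decimal places:

(0.5610, 0.7190)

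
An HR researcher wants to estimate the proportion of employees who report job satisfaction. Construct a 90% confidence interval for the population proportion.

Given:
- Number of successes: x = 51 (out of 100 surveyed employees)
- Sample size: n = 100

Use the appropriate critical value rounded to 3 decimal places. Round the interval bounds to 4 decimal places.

Sample proportion: p̂ = 51/100 = 0.510000

Check conditions for normal approximation:
  np̂ = 51 ≥ 10 ✓
  n(1-p̂) = 49 ≥ 10 ✓

The sample is large enough, so use a z-interval (normal approximation) for the proportion.

For 90% confidence, z* = 1.645 (from standard normal table)

Standard error: SE = √(p̂(1-p̂)/n) = √(0.510000×0.490000/100) = 0.04999000

Margin of error: E = z* × SE = 1.645 × 0.04999000 = 0.082234

Z-interval: p̂ ± E = 0.510000 ± 0.082234 = (0.427766, 0.592234)

Rounded to 4 decimal places:

(0.4278, 0.5922)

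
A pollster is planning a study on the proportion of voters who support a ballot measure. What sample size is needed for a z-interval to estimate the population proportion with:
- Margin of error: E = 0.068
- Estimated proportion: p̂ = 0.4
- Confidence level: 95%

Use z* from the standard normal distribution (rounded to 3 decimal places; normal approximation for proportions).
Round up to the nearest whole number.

Using z* for proportion z-interval (normal approximation).

For 95% confidence, z* = 1.96 (from standard normal table)

Sample size formula for proportion z-interval: n = z*²p̂(1-p̂)/E²

n = 1.96² × 0.4 × 0.6 / 0.068²
  = 3.8416 × 0.24 / 0.004624
  = 199.3910

Round up to the nearest whole number: n = 200

200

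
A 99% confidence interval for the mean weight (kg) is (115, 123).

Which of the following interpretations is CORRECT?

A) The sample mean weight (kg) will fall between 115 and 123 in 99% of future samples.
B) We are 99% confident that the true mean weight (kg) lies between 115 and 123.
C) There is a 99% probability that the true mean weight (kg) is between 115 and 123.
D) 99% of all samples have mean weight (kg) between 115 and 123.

A confidence interval represents our confidence in the procedure, not a probability statement about the parameter.

Key concept: If we repeated this sampling process many times and computed a 99% CI each time, about 99% of those intervals would contain the true population parameter.

For this specific interval (115, 123):
- Midpoint (point estimate): 119
- Margin of error: 4

The correct interpretation is the one stating confidence that the true parameter lies in the interval — option B.

B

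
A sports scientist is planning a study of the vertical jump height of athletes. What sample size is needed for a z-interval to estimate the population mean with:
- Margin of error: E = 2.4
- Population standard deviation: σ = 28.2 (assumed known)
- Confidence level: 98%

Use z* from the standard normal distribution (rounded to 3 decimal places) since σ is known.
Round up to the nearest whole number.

Using z* since population σ is known (z-interval formula).

For 98% confidence, z* = 2.326 (from standard normal table)

Sample size formula for z-interval: n = (z*σ/E)²

n = (2.326 × 28.2 / 2.4)²
  = (27.330500)²
  = 746.9562

Round up to the nearest whole number: n = 747

747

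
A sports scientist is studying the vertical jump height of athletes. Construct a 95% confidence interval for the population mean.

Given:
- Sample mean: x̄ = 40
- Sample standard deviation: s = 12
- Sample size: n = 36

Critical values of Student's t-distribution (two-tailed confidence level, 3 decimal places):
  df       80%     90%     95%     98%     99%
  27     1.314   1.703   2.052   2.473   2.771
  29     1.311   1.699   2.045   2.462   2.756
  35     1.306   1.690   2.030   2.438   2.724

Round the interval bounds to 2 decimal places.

The population standard deviation σ is unknown (only the sample standard deviation s is given), so use a t-interval with df = n - 1 = 36 - 1 = 35.

For 95% confidence with df = 35, t* = 2.030 (from t-table)

Standard error: SE = s/√n = 12/√36 = 2.000000

Margin of error: E = t* × SE = 2.030 × 2.000000 = 4.0600

T-interval: x̄ ± E = 40 ± 4.0600 = (35.9400, 44.0600)

Rounded to 2 decimal places:

(35.94, 44.06)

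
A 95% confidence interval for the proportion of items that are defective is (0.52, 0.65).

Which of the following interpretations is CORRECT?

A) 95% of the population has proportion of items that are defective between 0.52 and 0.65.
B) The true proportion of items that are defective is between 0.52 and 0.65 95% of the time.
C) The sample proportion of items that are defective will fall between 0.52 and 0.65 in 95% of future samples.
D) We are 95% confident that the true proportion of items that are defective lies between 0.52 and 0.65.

A confidence interval represents our confidence in the procedure, not a probability statement about the parameter.

Key concept: If we repeated this sampling process many times and computed a 95% CI each time, about 95% of those intervals would contain the true population parameter.

For this specific interval (0.52, 0.65):
- Midpoint (point estimate): 0.585
- Margin of error: 0.065

The correct interpretation is the one stating confidence that the true parameter lies in the interval — option D.

D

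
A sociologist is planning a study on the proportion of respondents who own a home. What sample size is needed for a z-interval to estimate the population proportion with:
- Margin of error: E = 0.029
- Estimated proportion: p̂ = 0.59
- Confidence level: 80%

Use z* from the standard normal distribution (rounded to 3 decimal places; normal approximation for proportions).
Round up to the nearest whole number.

Using z* for proportion z-interval (normal approximation).

For 80% confidence, z* = 1.282 (from standard normal table)

Sample size formula for proportion z-interval: n = z*²p̂(1-p̂)/E²

n = 1.282² × 0.59 × 0.41 / 0.029²
  = 1.643524 × 0.2419 / 0.000841
  = 472.7330

Round up to the nearest whole number: n = 473

473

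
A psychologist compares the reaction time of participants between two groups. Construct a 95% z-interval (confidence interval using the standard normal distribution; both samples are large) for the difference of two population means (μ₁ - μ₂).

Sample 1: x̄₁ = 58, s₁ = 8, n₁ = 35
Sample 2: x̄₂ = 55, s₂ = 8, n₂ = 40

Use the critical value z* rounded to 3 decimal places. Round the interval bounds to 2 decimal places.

Both samples are large (n₁ = 35 ≥ 30, n₂ = 40 ≥ 30), so a z-interval for the difference of means applies.

Point estimate: x̄₁ - x̄₂ = 58 - 55 = 3

Standard error: SE = √(s₁²/n₁ + s₂²/n₂)
= √(8²/35 + 8²/40)
= √(1.828571 + 1.600000)
= 1.851640

For 95% confidence, z* = 1.96 (from standard normal table)
Margin of error: E = z* × SE = 1.96 × 1.851640 = 3.6292

Z-interval: (x̄₁ - x̄₂) ± E = 3 ± 3.6292 = (-0.6292, 6.6292)

Rounded to 2 decimal places:

(-0.63, 6.63)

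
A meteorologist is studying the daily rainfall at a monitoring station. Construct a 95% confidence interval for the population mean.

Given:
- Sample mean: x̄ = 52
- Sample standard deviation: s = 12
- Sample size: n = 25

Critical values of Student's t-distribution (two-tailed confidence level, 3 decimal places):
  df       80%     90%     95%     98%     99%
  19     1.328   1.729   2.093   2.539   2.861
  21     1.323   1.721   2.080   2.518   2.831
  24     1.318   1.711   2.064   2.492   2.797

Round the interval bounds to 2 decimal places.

The population standard deviation σ is unknown (only the sample standard deviation s is given), so use a t-interval with df = n - 1 = 25 - 1 = 24.

For 95% confidence with df = 24, t* = 2.064 (from t-table)

Standard error: SE = s/√n = 12/√25 = 2.400000

Margin of error: E = t* × SE = 2.064 × 2.400000 = 4.9536

T-interval: x̄ ± E = 52 ± 4.9536 = (47.0464, 56.9536)

Rounded to 2 decimal places:

(47.05, 56.95)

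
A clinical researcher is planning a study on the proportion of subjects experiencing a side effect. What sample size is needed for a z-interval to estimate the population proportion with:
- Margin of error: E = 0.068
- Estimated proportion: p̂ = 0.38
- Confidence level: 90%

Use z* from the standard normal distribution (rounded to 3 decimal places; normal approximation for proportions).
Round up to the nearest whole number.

Using z* for proportion z-interval (normal approximation).

For 90% confidence, z* = 1.645 (from standard normal table)

Sample size formula for proportion z-interval: n = z*²p̂(1-p̂)/E²

n = 1.645² × 0.38 × 0.62 / 0.068²
  = 2.706025 × 0.2356 / 0.004624
  = 137.8762

Round up to the nearest whole number: n = 138

138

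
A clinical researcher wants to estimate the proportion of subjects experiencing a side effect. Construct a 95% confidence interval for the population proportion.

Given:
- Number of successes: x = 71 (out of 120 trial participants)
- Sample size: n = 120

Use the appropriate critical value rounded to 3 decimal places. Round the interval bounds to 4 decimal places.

Sample proportion: p̂ = 71/120 = 0.591667

Check conditions for normal approximation:
  np̂ = 71 ≥ 10 ✓
  n(1-p̂) = 49 ≥ 10 ✓

The sample is large enough, so use a z-interval (normal approximation) for the proportion.

For 95% confidence, z* = 1.96 (from standard normal table)

Standard error: SE = √(p̂(1-p̂)/n) = √(0.591667×0.408333/120) = 0.04486993

Margin of error: E = z* × SE = 1.96 × 0.04486993 = 0.087945

Z-interval: p̂ ± E = 0.591667 ± 0.087945 = (0.503722, 0.679612)

Rounded to 4 decimal places:

(0.5037, 0.6796)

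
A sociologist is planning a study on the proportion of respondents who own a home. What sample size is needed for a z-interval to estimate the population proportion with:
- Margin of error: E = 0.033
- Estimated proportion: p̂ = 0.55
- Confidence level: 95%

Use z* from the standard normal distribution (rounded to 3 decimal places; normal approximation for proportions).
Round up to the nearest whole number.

Using z* for proportion z-interval (normal approximation).

For 95% confidence, z* = 1.96 (from standard normal table)

Sample size formula for proportion z-interval: n = z*²p̂(1-p̂)/E²

n = 1.96² × 0.55 × 0.45 / 0.033²
  = 3.8416 × 0.2475 / 0.001089
  = 873.0909

Round up to the nearest whole number: n = 874

874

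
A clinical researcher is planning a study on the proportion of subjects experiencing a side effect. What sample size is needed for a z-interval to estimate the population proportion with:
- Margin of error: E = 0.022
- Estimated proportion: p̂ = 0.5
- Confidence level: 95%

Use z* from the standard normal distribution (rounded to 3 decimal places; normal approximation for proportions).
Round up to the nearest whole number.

Using z* for proportion z-interval (normal approximation).

For 95% confidence, z* = 1.96 (from standard normal table)

Sample size formula for proportion z-interval: n = z*²p̂(1-p̂)/E²

n = 1.96² × 0.5 × 0.5 / 0.022²
  = 3.8416 × 0.25 / 0.000484
  = 1984.2975

Round up to the nearest whole number: n = 1985

1985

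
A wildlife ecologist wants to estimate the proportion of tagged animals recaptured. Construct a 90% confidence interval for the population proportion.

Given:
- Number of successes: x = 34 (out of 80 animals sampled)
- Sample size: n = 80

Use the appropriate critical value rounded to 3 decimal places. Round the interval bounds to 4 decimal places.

Sample proportion: p̂ = 34/80 = 0.425000

Check conditions for normal approximation:
  np̂ = 34 ≥ 10 ✓
  n(1-p̂) = 46 ≥ 10 ✓

The sample is large enough, so use a z-interval (normal approximation) for the proportion.

For 90% confidence, z* = 1.645 (from standard normal table)

Standard error: SE = √(p̂(1-p̂)/n) = √(0.425000×0.575000/80) = 0.05526923

Margin of error: E = z* × SE = 1.645 × 0.05526923 = 0.090918

Z-interval: p̂ ± E = 0.425000 ± 0.090918 = (0.334082, 0.515918)

Rounded to 4 decimal places:

(0.3341, 0.5159)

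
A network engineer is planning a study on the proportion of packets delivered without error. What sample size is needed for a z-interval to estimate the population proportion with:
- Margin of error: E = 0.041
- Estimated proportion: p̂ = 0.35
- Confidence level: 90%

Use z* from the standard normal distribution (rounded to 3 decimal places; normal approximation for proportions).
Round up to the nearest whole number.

Using z* for proportion z-interval (normal approximation).

For 90% confidence, z* = 1.645 (from standard normal table)

Sample size formula for proportion z-interval: n = z*²p̂(1-p̂)/E²

n = 1.645² × 0.35 × 0.65 / 0.041²
  = 2.706025 × 0.2275 / 0.001681
  = 366.2229

Round up to the nearest whole number: n = 367

367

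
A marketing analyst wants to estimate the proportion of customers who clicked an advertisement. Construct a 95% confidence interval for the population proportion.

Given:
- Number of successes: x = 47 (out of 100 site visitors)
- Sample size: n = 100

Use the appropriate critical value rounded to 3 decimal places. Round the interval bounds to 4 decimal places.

Sample proportion: p̂ = 47/100 = 0.470000

Check conditions for normal approximation:
  np̂ = 47 ≥ 10 ✓
  n(1-p̂) = 53 ≥ 10 ✓

The sample is large enough, so use a z-interval (normal approximation) for the proportion.

For 95% confidence, z* = 1.96 (from standard normal table)

Standard error: SE = √(p̂(1-p̂)/n) = √(0.470000×0.530000/100) = 0.04990992

Margin of error: E = z* × SE = 1.96 × 0.04990992 = 0.097823

Z-interval: p̂ ± E = 0.470000 ± 0.097823 = (0.372177, 0.567823)

Rounded to 4 decimal places:

(0.3722, 0.5678)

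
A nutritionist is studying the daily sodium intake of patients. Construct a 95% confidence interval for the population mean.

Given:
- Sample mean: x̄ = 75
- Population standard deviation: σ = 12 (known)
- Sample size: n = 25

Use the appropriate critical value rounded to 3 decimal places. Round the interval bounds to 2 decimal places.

The population standard deviation σ is known, so use a z-interval (standard normal critical value).

For 95% confidence, z* = 1.96 (from standard normal table)

Standard error: SE = σ/√n = 12/√25 = 2.400000

Margin of error: E = z* × SE = 1.96 × 2.400000 = 4.7040

Z-interval: x̄ ± E = 75 ± 4.7040 = (70.2960, 79.7040)

Rounded to 2 decimal places:

(70.30, 79.70)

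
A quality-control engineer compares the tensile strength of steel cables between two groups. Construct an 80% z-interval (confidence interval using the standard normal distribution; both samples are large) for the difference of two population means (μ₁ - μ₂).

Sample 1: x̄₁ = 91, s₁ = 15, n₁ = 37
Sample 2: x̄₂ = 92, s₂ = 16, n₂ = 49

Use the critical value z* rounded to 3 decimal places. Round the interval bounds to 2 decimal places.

Both samples are large (n₁ = 37 ≥ 30, n₂ = 49 ≥ 30), so a z-interval for the difference of means applies.

Point estimate: x̄₁ - x̄₂ = 91 - 92 = -1

Standard error: SE = √(s₁²/n₁ + s₂²/n₂)
= √(15²/37 + 16²/49)
= √(6.081081 + 5.224490)
= 3.362376

For 80% confidence, z* = 1.282 (from standard normal table)
Margin of error: E = z* × SE = 1.282 × 3.362376 = 4.3106

Z-interval: (x̄₁ - x̄₂) ± E = -1 ± 4.3106 = (-5.3106, 3.3106)

Rounded to 2 decimal places:

(-5.31, 3.31)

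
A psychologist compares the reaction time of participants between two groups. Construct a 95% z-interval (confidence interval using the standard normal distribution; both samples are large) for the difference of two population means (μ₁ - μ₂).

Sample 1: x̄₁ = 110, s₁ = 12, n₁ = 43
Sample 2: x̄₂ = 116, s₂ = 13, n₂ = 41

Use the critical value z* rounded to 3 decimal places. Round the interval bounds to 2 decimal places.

Both samples are large (n₁ = 43 ≥ 30, n₂ = 41 ≥ 30), so a z-interval for the difference of means applies.

Point estimate: x̄₁ - x̄₂ = 110 - 116 = -6

Standard error: SE = √(s₁²/n₁ + s₂²/n₂)
= √(12²/43 + 13²/41)
= √(3.348837 + 4.121951)
= 2.733274

For 95% confidence, z* = 1.96 (from standard normal table)
Margin of error: E = z* × SE = 1.96 × 2.733274 = 5.3572

Z-interval: (x̄₁ - x̄₂) ± E = -6 ± 5.3572 = (-11.3572, -0.6428)

Rounded to 2 decimal places:

(-11.36, -0.64)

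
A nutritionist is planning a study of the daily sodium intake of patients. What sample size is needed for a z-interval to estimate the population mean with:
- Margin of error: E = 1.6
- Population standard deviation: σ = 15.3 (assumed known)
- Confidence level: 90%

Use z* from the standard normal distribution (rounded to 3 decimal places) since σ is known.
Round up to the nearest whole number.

Using z* since population σ is known (z-interval formula).

For 90% confidence, z* = 1.645 (from standard normal table)

Sample size formula for z-interval: n = (z*σ/E)²

n = (1.645 × 15.3 / 1.6)²
  = (15.730313)²
  = 247.4427

Round up to the nearest whole number: n = 248

248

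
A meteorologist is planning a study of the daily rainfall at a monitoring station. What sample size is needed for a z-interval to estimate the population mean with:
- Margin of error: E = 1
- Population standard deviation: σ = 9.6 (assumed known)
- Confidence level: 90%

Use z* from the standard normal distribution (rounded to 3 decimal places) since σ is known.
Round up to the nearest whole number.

Using z* since population σ is known (z-interval formula).

For 90% confidence, z* = 1.645 (from standard normal table)

Sample size formula for z-interval: n = (z*σ/E)²

n = (1.645 × 9.6 / 1)²
  = (15.792000)²
  = 249.3873

Round up to the nearest whole number: n = 250

250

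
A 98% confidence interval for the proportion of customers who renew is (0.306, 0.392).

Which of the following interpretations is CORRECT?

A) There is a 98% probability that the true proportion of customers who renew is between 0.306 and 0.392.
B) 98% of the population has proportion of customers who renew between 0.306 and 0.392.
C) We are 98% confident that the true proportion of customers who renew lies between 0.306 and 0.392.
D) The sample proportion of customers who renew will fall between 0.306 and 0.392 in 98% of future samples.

A confidence interval represents our confidence in the procedure, not a probability statement about the parameter.

Key concept: If we repeated this sampling process many times and computed a 98% CI each time, about 98% of those intervals would contain the true population parameter.

For this specific interval (0.306, 0.392):
- Midpoint (point estimate): 0.349
- Margin of error: 0.043

The correct interpretation is the one stating confidence that the true parameter lies in the interval — option C.

C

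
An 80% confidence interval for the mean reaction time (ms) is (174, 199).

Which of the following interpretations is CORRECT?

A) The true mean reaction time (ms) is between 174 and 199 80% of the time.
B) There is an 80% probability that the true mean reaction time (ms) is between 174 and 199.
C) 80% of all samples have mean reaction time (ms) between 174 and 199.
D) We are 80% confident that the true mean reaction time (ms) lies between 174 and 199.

A confidence interval represents our confidence in the procedure, not a probability statement about the parameter.

Key concept: If we repeated this sampling process many times and computed an 80% CI each time, about 80% of those intervals would contain the true population parameter.

For this specific interval (174, 199):
- Midpoint (point estimate): 186.5
- Margin of error: 12.5

The correct interpretation is the one stating confidence that the true parameter lies in the interval — option D.

D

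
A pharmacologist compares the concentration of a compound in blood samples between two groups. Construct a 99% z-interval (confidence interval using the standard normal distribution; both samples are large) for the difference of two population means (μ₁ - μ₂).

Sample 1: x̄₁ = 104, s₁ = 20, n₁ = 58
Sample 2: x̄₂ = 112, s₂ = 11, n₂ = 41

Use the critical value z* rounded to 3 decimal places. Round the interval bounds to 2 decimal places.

Both samples are large (n₁ = 58 ≥ 30, n₂ = 41 ≥ 30), so a z-interval for the difference of means applies.

Point estimate: x̄₁ - x̄₂ = 104 - 112 = -8

Standard error: SE = √(s₁²/n₁ + s₂²/n₂)
= √(20²/58 + 11²/41)
= √(6.896552 + 2.951220)
= 3.138116

For 99% confidence, z* = 2.576 (from standard normal table)
Margin of error: E = z* × SE = 2.576 × 3.138116 = 8.0838

Z-interval: (x̄₁ - x̄₂) ± E = -8 ± 8.0838 = (-16.0838, 0.0838)

Rounded to 2 decimal places:

(-16.08, 0.08)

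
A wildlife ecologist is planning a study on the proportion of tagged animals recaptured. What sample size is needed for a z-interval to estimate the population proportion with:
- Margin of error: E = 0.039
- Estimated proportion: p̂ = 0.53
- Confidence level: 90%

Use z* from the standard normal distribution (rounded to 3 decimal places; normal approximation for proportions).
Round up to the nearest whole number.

Using z* for proportion z-interval (normal approximation).

For 90% confidence, z* = 1.645 (from standard normal table)

Sample size formula for proportion z-interval: n = z*²p̂(1-p̂)/E²

n = 1.645² × 0.53 × 0.47 / 0.039²
  = 2.706025 × 0.2491 / 0.001521
  = 443.1761

Round up to the nearest whole number: n = 444

444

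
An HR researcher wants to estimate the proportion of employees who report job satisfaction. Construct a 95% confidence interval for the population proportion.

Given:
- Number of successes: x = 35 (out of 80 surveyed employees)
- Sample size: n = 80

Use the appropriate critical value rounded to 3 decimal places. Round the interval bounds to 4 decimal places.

Sample proportion: p̂ = 35/80 = 0.437500

Check conditions for normal approximation:
  np̂ = 35 ≥ 10 ✓
  n(1-p̂) = 45 ≥ 10 ✓

The sample is large enough, so use a z-interval (normal approximation) for the proportion.

For 95% confidence, z* = 1.96 (from standard normal table)

Standard error: SE = √(p̂(1-p̂)/n) = √(0.437500×0.562500/80) = 0.05546325

Margin of error: E = z* × SE = 1.96 × 0.05546325 = 0.108708

Z-interval: p̂ ± E = 0.437500 ± 0.108708 = (0.328792, 0.546208)

Rounded to 4 decimal places:

(0.3288, 0.5462)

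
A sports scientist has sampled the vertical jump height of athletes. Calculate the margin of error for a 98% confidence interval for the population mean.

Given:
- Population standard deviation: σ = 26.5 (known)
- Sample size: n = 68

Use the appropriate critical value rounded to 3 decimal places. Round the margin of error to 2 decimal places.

The population standard deviation σ is known, so use the z-interval margin of error formula.

For 98% confidence, z* = 2.326 (from standard normal table)

Margin of error formula for z-interval: E = z* × σ/√n

E = 2.326 × 26.5/√68
  = 2.326 × 3.213597
  = 7.4748

Rounded to 2 decimal places:

7.47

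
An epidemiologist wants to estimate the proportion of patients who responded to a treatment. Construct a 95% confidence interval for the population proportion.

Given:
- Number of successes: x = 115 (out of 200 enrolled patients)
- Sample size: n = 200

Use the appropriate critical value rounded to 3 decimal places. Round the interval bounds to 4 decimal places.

Sample proportion: p̂ = 115/200 = 0.575000

Check conditions for normal approximation:
  np̂ = 115 ≥ 10 ✓
  n(1-p̂) = 85 ≥ 10 ✓

The sample is large enough, so use a z-interval (normal approximation) for the proportion.

For 95% confidence, z* = 1.96 (from standard normal table)

Standard error: SE = √(p̂(1-p̂)/n) = √(0.575000×0.425000/200) = 0.03495533

Margin of error: E = z* × SE = 1.96 × 0.03495533 = 0.068512

Z-interval: p̂ ± E = 0.575000 ± 0.068512 = (0.506488, 0.643512)

Rounded to 4 decimal places:

(0.5065, 0.6435)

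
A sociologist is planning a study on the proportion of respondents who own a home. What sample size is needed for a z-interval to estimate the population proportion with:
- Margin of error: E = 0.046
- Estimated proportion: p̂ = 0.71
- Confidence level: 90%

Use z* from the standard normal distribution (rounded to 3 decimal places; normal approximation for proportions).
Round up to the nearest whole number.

Using z* for proportion z-interval (normal approximation).

For 90% confidence, z* = 1.645 (from standard normal table)

Sample size formula for proportion z-interval: n = z*²p̂(1-p̂)/E²

n = 1.645² × 0.71 × 0.29 / 0.046²
  = 2.706025 × 0.2059 / 0.002116
  = 263.3131

Round up to the nearest whole number: n = 264

264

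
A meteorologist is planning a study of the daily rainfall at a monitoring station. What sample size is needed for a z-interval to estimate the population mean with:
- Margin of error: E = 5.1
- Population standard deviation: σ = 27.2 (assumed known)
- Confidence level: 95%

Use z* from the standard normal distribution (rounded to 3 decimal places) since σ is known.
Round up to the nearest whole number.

Using z* since population σ is known (z-interval formula).

For 95% confidence, z* = 1.96 (from standard normal table)

Sample size formula for z-interval: n = (z*σ/E)²

n = (1.96 × 27.2 / 5.1)²
  = (10.453333)²
  = 109.2722

Round up to the nearest whole number: n = 110

110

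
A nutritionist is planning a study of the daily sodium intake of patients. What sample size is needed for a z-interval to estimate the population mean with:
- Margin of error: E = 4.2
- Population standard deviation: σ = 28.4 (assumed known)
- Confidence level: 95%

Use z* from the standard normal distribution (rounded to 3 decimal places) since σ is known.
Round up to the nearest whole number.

Using z* since population σ is known (z-interval formula).

For 95% confidence, z* = 1.96 (from standard normal table)

Sample size formula for z-interval: n = (z*σ/E)²

n = (1.96 × 28.4 / 4.2)²
  = (13.253333)²
  = 175.6508

Round up to the nearest whole number: n = 176

176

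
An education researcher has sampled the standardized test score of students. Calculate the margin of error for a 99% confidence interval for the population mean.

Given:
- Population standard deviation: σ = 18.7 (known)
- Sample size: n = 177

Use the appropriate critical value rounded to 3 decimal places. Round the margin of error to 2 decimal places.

The population standard deviation σ is known, so use the z-interval margin of error formula.

For 99% confidence, z* = 2.576 (from standard normal table)

Margin of error formula for z-interval: E = z* × σ/√n

E = 2.576 × 18.7/√177
  = 2.576 × 1.405578
  = 3.6208

Rounded to 2 decimal places:

3.62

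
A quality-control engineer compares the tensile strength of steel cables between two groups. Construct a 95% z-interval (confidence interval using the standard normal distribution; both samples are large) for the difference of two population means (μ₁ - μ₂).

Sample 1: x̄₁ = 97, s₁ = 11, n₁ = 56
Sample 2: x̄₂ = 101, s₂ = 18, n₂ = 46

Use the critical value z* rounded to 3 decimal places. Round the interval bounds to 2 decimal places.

Both samples are large (n₁ = 56 ≥ 30, n₂ = 46 ≥ 30), so a z-interval for the difference of means applies.

Point estimate: x̄₁ - x̄₂ = 97 - 101 = -4

Standard error: SE = √(s₁²/n₁ + s₂²/n₂)
= √(11²/56 + 18²/46)
= √(2.160714 + 7.043478)
= 3.033841

For 95% confidence, z* = 1.96 (from standard normal table)
Margin of error: E = z* × SE = 1.96 × 3.033841 = 5.9463

Z-interval: (x̄₁ - x̄₂) ± E = -4 ± 5.9463 = (-9.9463, 1.9463)

Rounded to 2 decimal places:

(-9.95, 1.95)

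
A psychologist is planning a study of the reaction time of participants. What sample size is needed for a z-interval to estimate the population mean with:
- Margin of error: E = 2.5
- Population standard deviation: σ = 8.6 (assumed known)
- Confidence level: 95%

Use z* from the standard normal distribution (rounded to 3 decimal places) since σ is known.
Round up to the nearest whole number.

Using z* since population σ is known (z-interval formula).

For 95% confidence, z* = 1.96 (from standard normal table)

Sample size formula for z-interval: n = (z*σ/E)²

n = (1.96 × 8.6 / 2.5)²
  = (6.742400)²
  = 45.4600

Round up to the nearest whole number: n = 46

46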